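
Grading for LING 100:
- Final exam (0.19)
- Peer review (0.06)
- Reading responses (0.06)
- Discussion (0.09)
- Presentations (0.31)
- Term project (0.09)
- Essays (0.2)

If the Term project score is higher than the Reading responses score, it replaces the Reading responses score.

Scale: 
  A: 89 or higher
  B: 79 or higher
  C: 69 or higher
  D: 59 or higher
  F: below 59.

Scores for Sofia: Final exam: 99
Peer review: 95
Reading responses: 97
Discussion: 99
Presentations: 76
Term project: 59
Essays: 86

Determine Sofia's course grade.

Term project (59) ≤ Reading responses (97), so Reading responses stays at 97.
Weighted total:
  Final exam 99 × 0.19 = 18.81
  Peer review 95 × 0.06 = 5.7
  Reading responses 97 × 0.06 = 5.82
  Discussion 99 × 0.09 = 8.91
  Presentations 76 × 0.31 = 23.56
  Term project 59 × 0.09 = 5.31
  Essays 86 × 0.2 = 17.2
Sum = 85.31
85.31 is ≥ 79 and < 89 → B

B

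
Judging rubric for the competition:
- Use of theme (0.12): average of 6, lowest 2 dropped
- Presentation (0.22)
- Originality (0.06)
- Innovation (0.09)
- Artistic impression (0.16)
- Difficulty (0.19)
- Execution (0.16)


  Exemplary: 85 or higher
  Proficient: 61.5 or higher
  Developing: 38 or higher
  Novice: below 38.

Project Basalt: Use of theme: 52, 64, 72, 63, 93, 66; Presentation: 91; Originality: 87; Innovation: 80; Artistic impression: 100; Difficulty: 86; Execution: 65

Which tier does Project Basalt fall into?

Use of theme: drop 52, 63 → average of remaining 4 = 295/4 = 73.75
Weighted total:
  Use of theme 73.75 × 0.12 = 8.85
  Presentation 91 × 0.22 = 20.02
  Originality 87 × 0.06 = 5.22
  Innovation 80 × 0.09 = 7.2
  Artistic impression 100 × 0.16 = 16
  Difficulty 86 × 0.19 = 16.34
  Execution 65 × 0.16 = 10.4
Sum = 84.03
84.03 is ≥ 61.5 and < 85 → Proficient

Proficient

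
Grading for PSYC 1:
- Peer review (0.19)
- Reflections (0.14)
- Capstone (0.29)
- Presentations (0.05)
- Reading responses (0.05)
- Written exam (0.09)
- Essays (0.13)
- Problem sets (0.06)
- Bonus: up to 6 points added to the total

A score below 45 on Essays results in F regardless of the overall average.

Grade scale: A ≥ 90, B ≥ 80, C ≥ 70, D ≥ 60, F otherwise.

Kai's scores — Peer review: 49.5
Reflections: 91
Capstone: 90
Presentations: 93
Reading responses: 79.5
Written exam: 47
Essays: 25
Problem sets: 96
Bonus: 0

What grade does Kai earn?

F

Essays score 25 < 45: minimum not met.
Weighted total:
  Peer review 49.5 × 0.19 = 9.405
  Reflections 91 × 0.14 = 12.74
  Capstone 90 × 0.29 = 26.1
  Presentations 93 × 0.05 = 4.65
  Reading responses 79.5 × 0.05 = 3.975
  Written exam 47 × 0.09 = 4.23
  Essays 25 × 0.13 = 3.25
  Problem sets 96 × 0.06 = 5.76
Sum = 70.11
Bonus: 70.11 + 0 = 70.11
Because the Essays minimum was not met, the result is F.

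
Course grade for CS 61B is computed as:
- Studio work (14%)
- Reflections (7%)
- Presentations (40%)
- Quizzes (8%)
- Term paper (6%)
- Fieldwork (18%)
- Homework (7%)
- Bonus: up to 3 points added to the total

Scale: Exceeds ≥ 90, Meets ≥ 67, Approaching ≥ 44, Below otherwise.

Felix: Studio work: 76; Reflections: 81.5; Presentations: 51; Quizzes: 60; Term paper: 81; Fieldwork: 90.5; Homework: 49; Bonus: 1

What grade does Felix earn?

Weighted total:
  Studio work 76 × 0.14 = 10.64
  Reflections 81.5 × 0.07 = 5.705
  Presentations 51 × 0.4 = 20.4
  Quizzes 60 × 0.08 = 4.8
  Term paper 81 × 0.06 = 4.86
  Fieldwork 90.5 × 0.18 = 16.29
  Homework 49 × 0.07 = 3.43
Sum = 66.125
Bonus: 66.125 + 1 = 67.125
67.125 is ≥ 67 and < 90 → Meets

Meets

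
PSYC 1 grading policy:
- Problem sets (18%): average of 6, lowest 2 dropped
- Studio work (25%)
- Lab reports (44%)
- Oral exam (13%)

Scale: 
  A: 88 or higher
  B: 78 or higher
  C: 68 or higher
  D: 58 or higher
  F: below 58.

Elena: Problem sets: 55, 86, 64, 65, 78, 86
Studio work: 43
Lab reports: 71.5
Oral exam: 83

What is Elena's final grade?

D

Problem sets: drop 55, 64 → average of remaining 4 = 315/4 = 78.75
Weighted total:
  Problem sets 78.75 × 0.18 = 14.175
  Studio work 43 × 0.25 = 10.75
  Lab reports 71.5 × 0.44 = 31.46
  Oral exam 83 × 0.13 = 10.79
Sum = 67.175
67.175 is ≥ 58 and < 68 → D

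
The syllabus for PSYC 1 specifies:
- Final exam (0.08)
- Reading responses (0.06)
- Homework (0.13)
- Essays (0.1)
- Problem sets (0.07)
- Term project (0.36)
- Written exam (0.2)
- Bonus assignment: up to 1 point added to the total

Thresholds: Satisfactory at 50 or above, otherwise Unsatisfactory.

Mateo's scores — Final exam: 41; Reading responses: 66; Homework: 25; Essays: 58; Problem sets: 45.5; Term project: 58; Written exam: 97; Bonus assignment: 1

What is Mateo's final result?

Satisfactory

Weighted total:
  Final exam 41 × 0.08 = 3.28
  Reading responses 66 × 0.06 = 3.96
  Homework 25 × 0.13 = 3.25
  Essays 58 × 0.1 = 5.8
  Problem sets 45.5 × 0.07 = 3.185
  Term project 58 × 0.36 = 20.88
  Written exam 97 × 0.2 = 19.4
Sum = 59.755
Bonus assignment: 59.755 + 1 = 60.755
60.755 ≥ 50 → Satisfactory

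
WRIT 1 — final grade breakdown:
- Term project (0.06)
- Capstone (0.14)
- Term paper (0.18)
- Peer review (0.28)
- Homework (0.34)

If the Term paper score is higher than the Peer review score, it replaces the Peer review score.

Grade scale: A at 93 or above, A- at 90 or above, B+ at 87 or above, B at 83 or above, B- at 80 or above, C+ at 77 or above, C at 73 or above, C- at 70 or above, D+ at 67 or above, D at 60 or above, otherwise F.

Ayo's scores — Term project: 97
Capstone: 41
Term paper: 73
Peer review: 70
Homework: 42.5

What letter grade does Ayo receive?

Term paper (73) > Peer review (70), so Peer review counts as 73.
Weighted total:
  Term project 97 × 0.06 = 5.82
  Capstone 41 × 0.14 = 5.74
  Term paper 73 × 0.18 = 13.14
  Peer review 73 × 0.28 = 20.44
  Homework 42.5 × 0.34 = 14.45
Sum = 59.59
59.59 < 60 → F

F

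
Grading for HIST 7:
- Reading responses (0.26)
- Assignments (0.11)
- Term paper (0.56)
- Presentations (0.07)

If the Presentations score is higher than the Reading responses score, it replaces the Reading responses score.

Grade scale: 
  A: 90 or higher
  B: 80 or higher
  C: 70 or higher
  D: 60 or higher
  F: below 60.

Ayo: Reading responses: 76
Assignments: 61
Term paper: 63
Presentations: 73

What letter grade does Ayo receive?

D

Presentations (73) ≤ Reading responses (76), so Reading responses stays at 76.
Weighted total:
  Reading responses 76 × 0.26 = 19.76
  Assignments 61 × 0.11 = 6.71
  Term paper 63 × 0.56 = 35.28
  Presentations 73 × 0.07 = 5.11
Sum = 66.86
66.86 is ≥ 60 and < 70 → D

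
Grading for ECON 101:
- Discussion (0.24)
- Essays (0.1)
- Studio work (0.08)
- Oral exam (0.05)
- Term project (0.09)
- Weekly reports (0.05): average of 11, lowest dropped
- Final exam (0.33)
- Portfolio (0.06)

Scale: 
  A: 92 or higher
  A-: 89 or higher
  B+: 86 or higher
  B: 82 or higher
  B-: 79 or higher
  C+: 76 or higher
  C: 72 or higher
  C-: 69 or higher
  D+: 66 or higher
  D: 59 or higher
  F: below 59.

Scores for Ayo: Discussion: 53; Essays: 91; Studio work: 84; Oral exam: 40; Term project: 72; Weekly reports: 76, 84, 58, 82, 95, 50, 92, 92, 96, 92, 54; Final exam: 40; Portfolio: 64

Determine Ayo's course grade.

Weekly reports: drop 50 → average of remaining 10 = 821/10 = 82.1
Weighted total:
  Discussion 53 × 0.24 = 12.72
  Essays 91 × 0.1 = 9.1
  Studio work 84 × 0.08 = 6.72
  Oral exam 40 × 0.05 = 2
  Term project 72 × 0.09 = 6.48
  Weekly reports 82.1 × 0.05 = 4.105
  Final exam 40 × 0.33 = 13.2
  Portfolio 64 × 0.06 = 3.84
Sum = 58.165
58.165 < 59 → F

F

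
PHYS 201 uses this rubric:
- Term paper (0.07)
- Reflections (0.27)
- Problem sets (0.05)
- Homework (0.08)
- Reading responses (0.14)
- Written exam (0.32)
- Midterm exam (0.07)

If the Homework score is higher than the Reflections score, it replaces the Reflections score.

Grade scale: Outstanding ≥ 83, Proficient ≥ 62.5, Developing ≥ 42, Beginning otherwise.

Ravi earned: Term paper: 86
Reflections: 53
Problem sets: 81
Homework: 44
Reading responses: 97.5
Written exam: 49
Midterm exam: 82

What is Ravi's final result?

Homework (44) ≤ Reflections (53), so Reflections stays at 53.
Weighted total:
  Term paper 86 × 0.07 = 6.02
  Reflections 53 × 0.27 = 14.31
  Problem sets 81 × 0.05 = 4.05
  Homework 44 × 0.08 = 3.52
  Reading responses 97.5 × 0.14 = 13.65
  Written exam 49 × 0.32 = 15.68
  Midterm exam 82 × 0.07 = 5.74
Sum = 62.97
62.97 is ≥ 62.5 and < 83 → Proficient

Proficient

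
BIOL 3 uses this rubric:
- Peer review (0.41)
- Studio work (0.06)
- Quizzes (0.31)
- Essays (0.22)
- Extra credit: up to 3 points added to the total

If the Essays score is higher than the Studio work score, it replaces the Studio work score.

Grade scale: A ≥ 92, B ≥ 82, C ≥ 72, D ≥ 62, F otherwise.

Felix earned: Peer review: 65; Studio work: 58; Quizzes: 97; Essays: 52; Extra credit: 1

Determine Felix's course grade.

Essays (52) ≤ Studio work (58), so Studio work stays at 58.
Weighted total:
  Peer review 65 × 0.41 = 26.65
  Studio work 58 × 0.06 = 3.48
  Quizzes 97 × 0.31 = 30.07
  Essays 52 × 0.22 = 11.44
Sum = 71.64
Extra credit: 71.64 + 1 = 72.64
72.64 is ≥ 72 and < 82 → C

C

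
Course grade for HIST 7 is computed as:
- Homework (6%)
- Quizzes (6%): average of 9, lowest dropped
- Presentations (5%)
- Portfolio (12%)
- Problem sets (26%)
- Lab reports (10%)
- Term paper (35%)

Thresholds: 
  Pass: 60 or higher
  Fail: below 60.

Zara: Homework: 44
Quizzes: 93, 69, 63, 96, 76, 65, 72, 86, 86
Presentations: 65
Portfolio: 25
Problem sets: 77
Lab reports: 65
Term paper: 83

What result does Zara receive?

Quizzes: drop 63 → average of remaining 8 = 643/8 = 80.375
Weighted total:
  Homework 44 × 0.06 = 2.64
  Quizzes 80.375 × 0.06 = 4.8225
  Presentations 65 × 0.05 = 3.25
  Portfolio 25 × 0.12 = 3
  Problem sets 77 × 0.26 = 20.02
  Lab reports 65 × 0.1 = 6.5
  Term paper 83 × 0.35 = 29.05
Sum = 69.2825
69.2825 ≥ 60 → Pass

Pass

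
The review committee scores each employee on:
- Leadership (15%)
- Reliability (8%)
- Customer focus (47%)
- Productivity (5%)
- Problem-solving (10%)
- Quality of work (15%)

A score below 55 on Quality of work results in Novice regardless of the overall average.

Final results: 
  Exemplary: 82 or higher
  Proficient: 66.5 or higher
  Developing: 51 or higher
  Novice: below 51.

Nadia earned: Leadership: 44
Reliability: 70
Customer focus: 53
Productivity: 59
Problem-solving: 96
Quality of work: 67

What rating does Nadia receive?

Developing

Quality of work score 67 ≥ 55: minimum met.
Weighted total:
  Leadership 44 × 0.15 = 6.6
  Reliability 70 × 0.08 = 5.6
  Customer focus 53 × 0.47 = 24.91
  Productivity 59 × 0.05 = 2.95
  Problem-solving 96 × 0.1 = 9.6
  Quality of work 67 × 0.15 = 10.05
Sum = 59.71
59.71 is ≥ 51 and < 66.5 → Developing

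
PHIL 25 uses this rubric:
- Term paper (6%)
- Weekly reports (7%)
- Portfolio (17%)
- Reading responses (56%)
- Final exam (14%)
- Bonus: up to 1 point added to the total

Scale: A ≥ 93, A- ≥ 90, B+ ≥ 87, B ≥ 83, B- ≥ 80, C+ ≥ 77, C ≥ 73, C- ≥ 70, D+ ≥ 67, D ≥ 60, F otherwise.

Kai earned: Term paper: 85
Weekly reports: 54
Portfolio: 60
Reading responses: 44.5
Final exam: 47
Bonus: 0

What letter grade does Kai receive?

F

Weighted total:
  Term paper 85 × 0.06 = 5.1
  Weekly reports 54 × 0.07 = 3.78
  Portfolio 60 × 0.17 = 10.2
  Reading responses 44.5 × 0.56 = 24.92
  Final exam 47 × 0.14 = 6.58
Sum = 50.58
Bonus: 50.58 + 0 = 50.58
50.58 < 60 → F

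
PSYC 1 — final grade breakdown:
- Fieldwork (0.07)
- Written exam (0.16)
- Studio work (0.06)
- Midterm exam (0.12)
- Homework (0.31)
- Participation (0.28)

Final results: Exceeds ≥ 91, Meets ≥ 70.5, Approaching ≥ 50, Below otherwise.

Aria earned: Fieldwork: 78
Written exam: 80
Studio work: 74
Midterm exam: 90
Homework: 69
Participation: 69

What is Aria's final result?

Meets

Weighted total:
  Fieldwork 78 × 0.07 = 5.46
  Written exam 80 × 0.16 = 12.8
  Studio work 74 × 0.06 = 4.44
  Midterm exam 90 × 0.12 = 10.8
  Homework 69 × 0.31 = 21.39
  Participation 69 × 0.28 = 19.32
Sum = 74.21
74.21 is ≥ 70.5 and < 91 → Meets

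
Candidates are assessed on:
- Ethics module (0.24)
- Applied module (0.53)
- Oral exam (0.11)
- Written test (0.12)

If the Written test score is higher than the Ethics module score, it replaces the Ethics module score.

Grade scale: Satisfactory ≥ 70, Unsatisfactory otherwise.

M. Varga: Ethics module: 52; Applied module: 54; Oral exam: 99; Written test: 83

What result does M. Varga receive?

Unsatisfactory

Written test (83) > Ethics module (52), so Ethics module counts as 83.
Weighted total:
  Ethics module 83 × 0.24 = 19.92
  Applied module 54 × 0.53 = 28.62
  Oral exam 99 × 0.11 = 10.89
  Written test 83 × 0.12 = 9.96
Sum = 69.39
69.39 < 70 → Unsatisfactory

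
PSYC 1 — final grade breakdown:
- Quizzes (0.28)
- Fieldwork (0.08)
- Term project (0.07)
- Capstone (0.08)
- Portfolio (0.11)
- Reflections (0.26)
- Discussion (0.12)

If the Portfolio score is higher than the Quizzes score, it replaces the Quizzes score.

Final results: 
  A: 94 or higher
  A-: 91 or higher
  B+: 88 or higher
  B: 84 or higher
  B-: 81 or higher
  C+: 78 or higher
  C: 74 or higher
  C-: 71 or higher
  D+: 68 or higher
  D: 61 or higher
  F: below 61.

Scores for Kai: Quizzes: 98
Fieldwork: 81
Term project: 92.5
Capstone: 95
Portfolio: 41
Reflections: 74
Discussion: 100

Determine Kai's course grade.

B-

Portfolio (41) ≤ Quizzes (98), so Quizzes stays at 98.
Weighted total:
  Quizzes 98 × 0.28 = 27.44
  Fieldwork 81 × 0.08 = 6.48
  Term project 92.5 × 0.07 = 6.475
  Capstone 95 × 0.08 = 7.6
  Portfolio 41 × 0.11 = 4.51
  Reflections 74 × 0.26 = 19.24
  Discussion 100 × 0.12 = 12
Sum = 83.745
83.745 is ≥ 81 and < 84 → B-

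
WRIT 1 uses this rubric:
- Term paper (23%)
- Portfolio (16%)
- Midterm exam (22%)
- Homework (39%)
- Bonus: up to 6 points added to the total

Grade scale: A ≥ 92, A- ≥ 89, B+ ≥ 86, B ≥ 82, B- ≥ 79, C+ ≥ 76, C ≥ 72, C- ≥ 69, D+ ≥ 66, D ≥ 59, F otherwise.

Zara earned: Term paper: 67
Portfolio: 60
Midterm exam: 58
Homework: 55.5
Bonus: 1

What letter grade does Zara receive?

D

Weighted total:
  Term paper 67 × 0.23 = 15.41
  Portfolio 60 × 0.16 = 9.6
  Midterm exam 58 × 0.22 = 12.76
  Homework 55.5 × 0.39 = 21.645
Sum = 59.415
Bonus: 59.415 + 1 = 60.415
60.415 is ≥ 59 and < 66 → D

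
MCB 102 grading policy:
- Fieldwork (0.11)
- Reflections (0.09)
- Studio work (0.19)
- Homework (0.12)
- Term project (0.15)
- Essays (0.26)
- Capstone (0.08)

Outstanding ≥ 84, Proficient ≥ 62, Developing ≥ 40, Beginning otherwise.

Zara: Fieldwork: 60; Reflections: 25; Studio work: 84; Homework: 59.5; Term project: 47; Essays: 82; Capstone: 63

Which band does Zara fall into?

Proficient

Weighted total:
  Fieldwork 60 × 0.11 = 6.6
  Reflections 25 × 0.09 = 2.25
  Studio work 84 × 0.19 = 15.96
  Homework 59.5 × 0.12 = 7.14
  Term project 47 × 0.15 = 7.05
  Essays 82 × 0.26 = 21.32
  Capstone 63 × 0.08 = 5.04
Sum = 65.36
65.36 is ≥ 62 and < 84 → Proficient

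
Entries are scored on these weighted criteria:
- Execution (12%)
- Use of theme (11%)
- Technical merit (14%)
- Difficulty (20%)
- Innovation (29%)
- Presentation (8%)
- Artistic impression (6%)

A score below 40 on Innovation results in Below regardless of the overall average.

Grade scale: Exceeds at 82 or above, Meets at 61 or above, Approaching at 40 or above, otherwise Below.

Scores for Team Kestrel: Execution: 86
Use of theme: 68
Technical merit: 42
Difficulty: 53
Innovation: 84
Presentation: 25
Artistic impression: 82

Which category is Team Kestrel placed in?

Innovation score 84 ≥ 40: minimum met.
Weighted total:
  Execution 86 × 0.12 = 10.32
  Use of theme 68 × 0.11 = 7.48
  Technical merit 42 × 0.14 = 5.88
  Difficulty 53 × 0.2 = 10.6
  Innovation 84 × 0.29 = 24.36
  Presentation 25 × 0.08 = 2
  Artistic impression 82 × 0.06 = 4.92
Sum = 65.56
65.56 is ≥ 61 and < 82 → Meets

Meets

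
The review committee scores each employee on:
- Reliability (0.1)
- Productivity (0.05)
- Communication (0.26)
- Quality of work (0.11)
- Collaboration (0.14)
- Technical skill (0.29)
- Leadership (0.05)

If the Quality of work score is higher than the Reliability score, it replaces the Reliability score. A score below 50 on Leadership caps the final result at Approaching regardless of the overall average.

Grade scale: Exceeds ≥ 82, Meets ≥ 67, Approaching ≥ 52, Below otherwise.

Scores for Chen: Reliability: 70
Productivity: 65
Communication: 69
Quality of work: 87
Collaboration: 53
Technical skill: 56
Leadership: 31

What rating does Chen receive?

Quality of work (87) > Reliability (70), so Reliability counts as 87.
Leadership score 31 < 50: minimum not met.
Weighted total:
  Reliability 87 × 0.1 = 8.7
  Productivity 65 × 0.05 = 3.25
  Communication 69 × 0.26 = 17.94
  Quality of work 87 × 0.11 = 9.57
  Collaboration 53 × 0.14 = 7.42
  Technical skill 56 × 0.29 = 16.24
  Leadership 31 × 0.05 = 1.55
Sum = 64.67
64.67 would be Approaching; cap at Approaching applies → Approaching.

Approaching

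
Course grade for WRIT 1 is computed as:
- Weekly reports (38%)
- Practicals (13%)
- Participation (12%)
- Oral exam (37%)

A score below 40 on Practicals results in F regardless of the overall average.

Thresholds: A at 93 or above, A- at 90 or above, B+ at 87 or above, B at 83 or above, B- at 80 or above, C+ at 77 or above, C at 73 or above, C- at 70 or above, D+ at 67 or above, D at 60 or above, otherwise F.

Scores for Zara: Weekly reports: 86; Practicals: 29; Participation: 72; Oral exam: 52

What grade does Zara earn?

F

Practicals score 29 < 40: minimum not met.
Weighted total:
  Weekly reports 86 × 0.38 = 32.68
  Practicals 29 × 0.13 = 3.77
  Participation 72 × 0.12 = 8.64
  Oral exam 52 × 0.37 = 19.24
Sum = 64.33
Because the Practicals minimum was not met, the result is F.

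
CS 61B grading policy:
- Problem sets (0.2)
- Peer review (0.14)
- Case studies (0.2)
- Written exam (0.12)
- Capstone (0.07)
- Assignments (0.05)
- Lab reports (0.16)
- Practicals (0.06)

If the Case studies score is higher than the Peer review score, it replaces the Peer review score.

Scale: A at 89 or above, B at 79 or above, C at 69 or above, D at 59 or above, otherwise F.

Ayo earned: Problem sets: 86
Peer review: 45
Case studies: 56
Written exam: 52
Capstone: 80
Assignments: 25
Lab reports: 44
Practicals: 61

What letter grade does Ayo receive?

D

Case studies (56) > Peer review (45), so Peer review counts as 56.
Weighted total:
  Problem sets 86 × 0.2 = 17.2
  Peer review 56 × 0.14 = 7.84
  Case studies 56 × 0.2 = 11.2
  Written exam 52 × 0.12 = 6.24
  Capstone 80 × 0.07 = 5.6
  Assignments 25 × 0.05 = 1.25
  Lab reports 44 × 0.16 = 7.04
  Practicals 61 × 0.06 = 3.66
Sum = 60.03
60.03 is ≥ 59 and < 69 → D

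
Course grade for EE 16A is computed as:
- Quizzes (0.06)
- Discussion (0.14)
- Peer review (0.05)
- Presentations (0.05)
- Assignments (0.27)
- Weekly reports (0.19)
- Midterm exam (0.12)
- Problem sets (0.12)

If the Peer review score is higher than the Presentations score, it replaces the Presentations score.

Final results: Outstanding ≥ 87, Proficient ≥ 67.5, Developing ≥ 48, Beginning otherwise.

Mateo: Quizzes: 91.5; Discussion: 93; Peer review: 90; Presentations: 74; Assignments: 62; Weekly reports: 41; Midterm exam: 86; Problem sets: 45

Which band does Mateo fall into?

Peer review (90) > Presentations (74), so Presentations counts as 90.
Weighted total:
  Quizzes 91.5 × 0.06 = 5.49
  Discussion 93 × 0.14 = 13.02
  Peer review 90 × 0.05 = 4.5
  Presentations 90 × 0.05 = 4.5
  Assignments 62 × 0.27 = 16.74
  Weekly reports 41 × 0.19 = 7.79
  Midterm exam 86 × 0.12 = 10.32
  Problem sets 45 × 0.12 = 5.4
Sum = 67.76
67.76 is ≥ 67.5 and < 87 → Proficient

Proficient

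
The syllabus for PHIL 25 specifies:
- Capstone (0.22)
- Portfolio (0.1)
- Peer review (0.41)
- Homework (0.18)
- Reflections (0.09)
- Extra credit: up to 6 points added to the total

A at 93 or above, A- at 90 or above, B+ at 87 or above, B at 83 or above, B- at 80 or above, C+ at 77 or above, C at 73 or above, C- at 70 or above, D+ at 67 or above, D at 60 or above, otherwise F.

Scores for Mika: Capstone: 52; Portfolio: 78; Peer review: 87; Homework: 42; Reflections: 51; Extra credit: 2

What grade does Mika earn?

Weighted total:
  Capstone 52 × 0.22 = 11.44
  Portfolio 78 × 0.1 = 7.8
  Peer review 87 × 0.41 = 35.67
  Homework 42 × 0.18 = 7.56
  Reflections 51 × 0.09 = 4.59
Sum = 67.06
Extra credit: 67.06 + 2 = 69.06
69.06 is ≥ 67 and < 70 → D+

D+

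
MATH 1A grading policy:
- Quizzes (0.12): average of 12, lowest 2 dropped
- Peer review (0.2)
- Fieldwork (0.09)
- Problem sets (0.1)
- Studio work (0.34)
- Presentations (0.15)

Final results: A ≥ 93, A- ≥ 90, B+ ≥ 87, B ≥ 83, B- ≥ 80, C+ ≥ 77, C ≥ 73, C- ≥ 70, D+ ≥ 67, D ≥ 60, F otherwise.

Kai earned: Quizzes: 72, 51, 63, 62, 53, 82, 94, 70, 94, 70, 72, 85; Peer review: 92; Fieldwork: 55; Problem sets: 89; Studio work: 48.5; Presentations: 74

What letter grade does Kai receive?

Quizzes: drop 51, 53 → average of remaining 10 = 764/10 = 76.4
Weighted total:
  Quizzes 76.4 × 0.12 = 9.168
  Peer review 92 × 0.2 = 18.4
  Fieldwork 55 × 0.09 = 4.95
  Problem sets 89 × 0.1 = 8.9
  Studio work 48.5 × 0.34 = 16.49
  Presentations 74 × 0.15 = 11.1
Sum = 69.008
69.008 is ≥ 67 and < 70 → D+

D+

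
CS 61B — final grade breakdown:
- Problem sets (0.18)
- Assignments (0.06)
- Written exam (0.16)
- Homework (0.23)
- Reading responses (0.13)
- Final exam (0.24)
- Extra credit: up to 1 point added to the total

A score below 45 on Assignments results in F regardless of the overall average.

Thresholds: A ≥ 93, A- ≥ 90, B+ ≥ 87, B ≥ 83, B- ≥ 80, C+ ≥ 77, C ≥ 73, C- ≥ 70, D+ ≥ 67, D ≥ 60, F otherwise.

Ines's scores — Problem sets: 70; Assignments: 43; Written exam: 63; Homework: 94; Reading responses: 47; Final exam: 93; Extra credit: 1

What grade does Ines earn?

F

Assignments score 43 < 45: minimum not met.
Weighted total:
  Problem sets 70 × 0.18 = 12.6
  Assignments 43 × 0.06 = 2.58
  Written exam 63 × 0.16 = 10.08
  Homework 94 × 0.23 = 21.62
  Reading responses 47 × 0.13 = 6.11
  Final exam 93 × 0.24 = 22.32
Sum = 75.31
Extra credit: 75.31 + 1 = 76.31
Because the Assignments minimum was not met, the result is F.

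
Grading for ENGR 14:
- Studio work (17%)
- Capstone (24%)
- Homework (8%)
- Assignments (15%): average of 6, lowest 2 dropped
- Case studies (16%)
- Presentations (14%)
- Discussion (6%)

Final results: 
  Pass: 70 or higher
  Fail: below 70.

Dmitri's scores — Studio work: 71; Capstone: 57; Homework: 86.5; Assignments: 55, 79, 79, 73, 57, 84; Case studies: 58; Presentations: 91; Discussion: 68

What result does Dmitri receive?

Assignments: drop 55, 57 → average of remaining 4 = 315/4 = 78.75
Weighted total:
  Studio work 71 × 0.17 = 12.07
  Capstone 57 × 0.24 = 13.68
  Homework 86.5 × 0.08 = 6.92
  Assignments 78.75 × 0.15 = 11.8125
  Case studies 58 × 0.16 = 9.28
  Presentations 91 × 0.14 = 12.74
  Discussion 68 × 0.06 = 4.08
Sum = 70.5825
70.5825 ≥ 70 → Pass

Pass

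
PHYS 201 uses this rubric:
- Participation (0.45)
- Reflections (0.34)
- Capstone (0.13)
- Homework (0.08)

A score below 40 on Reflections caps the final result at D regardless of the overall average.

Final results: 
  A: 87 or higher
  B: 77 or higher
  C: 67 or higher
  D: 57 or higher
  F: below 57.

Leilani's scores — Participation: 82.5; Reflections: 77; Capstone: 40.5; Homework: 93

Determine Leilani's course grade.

C

Reflections score 77 ≥ 40: minimum met.
Weighted total:
  Participation 82.5 × 0.45 = 37.125
  Reflections 77 × 0.34 = 26.18
  Capstone 40.5 × 0.13 = 5.265
  Homework 93 × 0.08 = 7.44
Sum = 76.01
76.01 is ≥ 67 and < 77 → C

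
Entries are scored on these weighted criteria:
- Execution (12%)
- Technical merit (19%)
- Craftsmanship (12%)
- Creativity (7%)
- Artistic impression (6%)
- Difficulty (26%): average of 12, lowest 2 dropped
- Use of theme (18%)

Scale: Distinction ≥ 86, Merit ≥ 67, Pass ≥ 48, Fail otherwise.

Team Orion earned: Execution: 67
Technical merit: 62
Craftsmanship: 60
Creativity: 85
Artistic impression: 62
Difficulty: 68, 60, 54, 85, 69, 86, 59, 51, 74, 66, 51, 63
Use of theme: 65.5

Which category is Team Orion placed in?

Pass

Difficulty: drop 51, 51 → average of remaining 10 = 684/10 = 68.4
Weighted total:
  Execution 67 × 0.12 = 8.04
  Technical merit 62 × 0.19 = 11.78
  Craftsmanship 60 × 0.12 = 7.2
  Creativity 85 × 0.07 = 5.95
  Artistic impression 62 × 0.06 = 3.72
  Difficulty 68.4 × 0.26 = 17.784
  Use of theme 65.5 × 0.18 = 11.79
Sum = 66.264
66.264 is ≥ 48 and < 67 → Pass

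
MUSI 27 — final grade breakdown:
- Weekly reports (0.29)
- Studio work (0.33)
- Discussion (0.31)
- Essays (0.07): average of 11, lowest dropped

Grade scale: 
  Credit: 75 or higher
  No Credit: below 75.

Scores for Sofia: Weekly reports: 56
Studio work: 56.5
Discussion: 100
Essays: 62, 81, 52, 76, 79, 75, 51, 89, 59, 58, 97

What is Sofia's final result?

Essays: drop 51 → average of remaining 10 = 728/10 = 72.8
Weighted total:
  Weekly reports 56 × 0.29 = 16.24
  Studio work 56.5 × 0.33 = 18.645
  Discussion 100 × 0.31 = 31
  Essays 72.8 × 0.07 = 5.096
Sum = 70.981
70.981 < 75 → No Credit

No Credit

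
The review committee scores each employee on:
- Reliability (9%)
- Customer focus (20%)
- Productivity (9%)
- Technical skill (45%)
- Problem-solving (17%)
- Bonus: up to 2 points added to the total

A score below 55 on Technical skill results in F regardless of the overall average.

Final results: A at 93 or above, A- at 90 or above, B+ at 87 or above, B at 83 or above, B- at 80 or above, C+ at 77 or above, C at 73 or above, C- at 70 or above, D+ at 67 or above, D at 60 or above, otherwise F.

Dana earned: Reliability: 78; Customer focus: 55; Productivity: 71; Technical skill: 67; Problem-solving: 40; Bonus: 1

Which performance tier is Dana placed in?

Technical skill score 67 ≥ 55: minimum met.
Weighted total:
  Reliability 78 × 0.09 = 7.02
  Customer focus 55 × 0.2 = 11
  Productivity 71 × 0.09 = 6.39
  Technical skill 67 × 0.45 = 30.15
  Problem-solving 40 × 0.17 = 6.8
Sum = 61.36
Bonus: 61.36 + 1 = 62.36
62.36 is ≥ 60 and < 67 → D

D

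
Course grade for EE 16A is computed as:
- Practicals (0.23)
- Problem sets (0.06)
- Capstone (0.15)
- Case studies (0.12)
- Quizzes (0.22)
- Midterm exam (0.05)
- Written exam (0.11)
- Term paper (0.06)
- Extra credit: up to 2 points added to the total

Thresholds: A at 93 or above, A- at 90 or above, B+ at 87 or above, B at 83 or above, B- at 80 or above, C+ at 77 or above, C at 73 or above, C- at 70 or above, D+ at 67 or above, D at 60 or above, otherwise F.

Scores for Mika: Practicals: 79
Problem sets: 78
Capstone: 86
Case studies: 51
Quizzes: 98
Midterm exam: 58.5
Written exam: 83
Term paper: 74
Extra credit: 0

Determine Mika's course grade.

Weighted total:
  Practicals 79 × 0.23 = 18.17
  Problem sets 78 × 0.06 = 4.68
  Capstone 86 × 0.15 = 12.9
  Case studies 51 × 0.12 = 6.12
  Quizzes 98 × 0.22 = 21.56
  Midterm exam 58.5 × 0.05 = 2.925
  Written exam 83 × 0.11 = 9.13
  Term paper 74 × 0.06 = 4.44
Sum = 79.925
Extra credit: 79.925 + 0 = 79.925
79.925 is ≥ 77 and < 80 → C+

C+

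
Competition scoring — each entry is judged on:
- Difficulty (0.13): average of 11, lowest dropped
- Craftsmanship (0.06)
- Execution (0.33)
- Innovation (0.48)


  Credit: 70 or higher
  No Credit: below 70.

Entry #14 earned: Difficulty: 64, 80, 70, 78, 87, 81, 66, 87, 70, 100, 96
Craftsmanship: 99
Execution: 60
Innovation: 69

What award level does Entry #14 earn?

Difficulty: drop 64 → average of remaining 10 = 815/10 = 81.5
Weighted total:
  Difficulty 81.5 × 0.13 = 10.595
  Craftsmanship 99 × 0.06 = 5.94
  Execution 60 × 0.33 = 19.8
  Innovation 69 × 0.48 = 33.12
Sum = 69.455
69.455 < 70 → No Credit

No Credit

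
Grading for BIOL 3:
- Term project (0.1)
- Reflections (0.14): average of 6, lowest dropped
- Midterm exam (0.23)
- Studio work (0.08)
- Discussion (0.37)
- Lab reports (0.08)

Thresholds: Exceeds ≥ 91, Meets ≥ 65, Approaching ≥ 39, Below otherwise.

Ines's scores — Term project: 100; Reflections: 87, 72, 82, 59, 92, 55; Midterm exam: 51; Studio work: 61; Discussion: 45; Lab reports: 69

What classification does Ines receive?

Reflections: drop 55 → average of remaining 5 = 392/5 = 78.4
Weighted total:
  Term project 100 × 0.1 = 10
  Reflections 78.4 × 0.14 = 10.976
  Midterm exam 51 × 0.23 = 11.73
  Studio work 61 × 0.08 = 4.88
  Discussion 45 × 0.37 = 16.65
  Lab reports 69 × 0.08 = 5.52
Sum = 59.756
59.756 is ≥ 39 and < 65 → Approaching

Approaching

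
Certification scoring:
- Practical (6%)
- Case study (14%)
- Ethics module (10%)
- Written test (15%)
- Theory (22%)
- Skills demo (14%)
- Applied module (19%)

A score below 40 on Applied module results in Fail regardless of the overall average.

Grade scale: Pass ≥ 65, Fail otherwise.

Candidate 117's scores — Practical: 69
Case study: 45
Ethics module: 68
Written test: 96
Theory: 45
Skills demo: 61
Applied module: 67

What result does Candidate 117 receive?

Fail

Applied module score 67 ≥ 40: minimum met.
Weighted total:
  Practical 69 × 0.06 = 4.14
  Case study 45 × 0.14 = 6.3
  Ethics module 68 × 0.1 = 6.8
  Written test 96 × 0.15 = 14.4
  Theory 45 × 0.22 = 9.9
  Skills demo 61 × 0.14 = 8.54
  Applied module 67 × 0.19 = 12.73
Sum = 62.81
62.81 < 65 → Fail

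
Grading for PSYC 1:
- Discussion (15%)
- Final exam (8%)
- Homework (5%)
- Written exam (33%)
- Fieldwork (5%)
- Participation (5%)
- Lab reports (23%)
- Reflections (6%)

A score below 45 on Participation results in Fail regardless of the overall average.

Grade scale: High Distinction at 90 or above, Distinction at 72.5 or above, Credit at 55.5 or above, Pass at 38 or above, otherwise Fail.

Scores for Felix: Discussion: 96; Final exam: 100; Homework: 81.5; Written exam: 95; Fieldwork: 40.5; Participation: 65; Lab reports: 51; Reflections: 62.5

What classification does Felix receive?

Distinction

Participation score 65 ≥ 45: minimum met.
Weighted total:
  Discussion 96 × 0.15 = 14.4
  Final exam 100 × 0.08 = 8
  Homework 81.5 × 0.05 = 4.075
  Written exam 95 × 0.33 = 31.35
  Fieldwork 40.5 × 0.05 = 2.025
  Participation 65 × 0.05 = 3.25
  Lab reports 51 × 0.23 = 11.73
  Reflections 62.5 × 0.06 = 3.75
Sum = 78.58
78.58 is ≥ 72.5 and < 90 → Distinction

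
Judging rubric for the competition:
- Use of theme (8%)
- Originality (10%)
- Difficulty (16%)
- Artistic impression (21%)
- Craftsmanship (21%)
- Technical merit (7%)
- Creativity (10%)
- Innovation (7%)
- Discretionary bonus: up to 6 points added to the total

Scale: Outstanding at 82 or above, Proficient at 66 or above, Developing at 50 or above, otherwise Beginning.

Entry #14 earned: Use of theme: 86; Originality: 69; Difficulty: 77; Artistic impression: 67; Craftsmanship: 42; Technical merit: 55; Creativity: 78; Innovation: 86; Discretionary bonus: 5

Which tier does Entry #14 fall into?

Weighted total:
  Use of theme 86 × 0.08 = 6.88
  Originality 69 × 0.1 = 6.9
  Difficulty 77 × 0.16 = 12.32
  Artistic impression 67 × 0.21 = 14.07
  Craftsmanship 42 × 0.21 = 8.82
  Technical merit 55 × 0.07 = 3.85
  Creativity 78 × 0.1 = 7.8
  Innovation 86 × 0.07 = 6.02
Sum = 66.66
Discretionary bonus: 66.66 + 5 = 71.66
71.66 is ≥ 66 and < 82 → Proficient

Proficient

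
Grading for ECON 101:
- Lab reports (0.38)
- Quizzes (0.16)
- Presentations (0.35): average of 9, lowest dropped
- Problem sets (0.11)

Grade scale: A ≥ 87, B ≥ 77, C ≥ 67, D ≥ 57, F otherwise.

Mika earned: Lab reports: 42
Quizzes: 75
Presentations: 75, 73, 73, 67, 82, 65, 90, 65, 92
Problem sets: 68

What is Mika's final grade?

Presentations: drop 65 → average of remaining 8 = 617/8 = 77.125
Weighted total:
  Lab reports 42 × 0.38 = 15.96
  Quizzes 75 × 0.16 = 12
  Presentations 77.125 × 0.35 = 26.99375
  Problem sets 68 × 0.11 = 7.48
Sum = 62.43375
62.43375 is ≥ 57 and < 67 → D

D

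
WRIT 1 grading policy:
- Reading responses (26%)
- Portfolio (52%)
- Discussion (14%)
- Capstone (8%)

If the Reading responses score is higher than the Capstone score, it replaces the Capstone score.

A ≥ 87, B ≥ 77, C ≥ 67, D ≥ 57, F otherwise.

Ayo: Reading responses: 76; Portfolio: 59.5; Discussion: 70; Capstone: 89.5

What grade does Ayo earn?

C

Reading responses (76) ≤ Capstone (89.5), so Capstone stays at 89.5.
Weighted total:
  Reading responses 76 × 0.26 = 19.76
  Portfolio 59.5 × 0.52 = 30.94
  Discussion 70 × 0.14 = 9.8
  Capstone 89.5 × 0.08 = 7.16
Sum = 67.66
67.66 is ≥ 67 and < 77 → C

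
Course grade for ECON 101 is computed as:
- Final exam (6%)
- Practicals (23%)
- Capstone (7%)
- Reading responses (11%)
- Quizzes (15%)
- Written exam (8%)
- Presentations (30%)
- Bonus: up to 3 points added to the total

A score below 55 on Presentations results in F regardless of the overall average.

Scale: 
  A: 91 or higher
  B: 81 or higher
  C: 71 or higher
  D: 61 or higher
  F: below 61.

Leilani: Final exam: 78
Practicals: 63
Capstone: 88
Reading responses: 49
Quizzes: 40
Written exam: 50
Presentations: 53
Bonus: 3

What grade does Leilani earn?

F

Presentations score 53 < 55: minimum not met.
Weighted total:
  Final exam 78 × 0.06 = 4.68
  Practicals 63 × 0.23 = 14.49
  Capstone 88 × 0.07 = 6.16
  Reading responses 49 × 0.11 = 5.39
  Quizzes 40 × 0.15 = 6
  Written exam 50 × 0.08 = 4
  Presentations 53 × 0.3 = 15.9
Sum = 56.62
Bonus: 56.62 + 3 = 59.62
Because the Presentations minimum was not met, the result is F.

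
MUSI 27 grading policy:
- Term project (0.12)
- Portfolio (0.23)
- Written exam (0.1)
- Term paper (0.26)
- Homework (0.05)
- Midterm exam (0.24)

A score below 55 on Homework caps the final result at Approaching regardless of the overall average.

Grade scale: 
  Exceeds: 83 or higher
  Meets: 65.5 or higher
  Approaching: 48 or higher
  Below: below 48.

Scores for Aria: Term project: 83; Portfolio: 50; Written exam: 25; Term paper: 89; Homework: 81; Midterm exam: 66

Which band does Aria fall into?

Homework score 81 ≥ 55: minimum met.
Weighted total:
  Term project 83 × 0.12 = 9.96
  Portfolio 50 × 0.23 = 11.5
  Written exam 25 × 0.1 = 2.5
  Term paper 89 × 0.26 = 23.14
  Homework 81 × 0.05 = 4.05
  Midterm exam 66 × 0.24 = 15.84
Sum = 66.99
66.99 is ≥ 65.5 and < 83 → Meets

Meets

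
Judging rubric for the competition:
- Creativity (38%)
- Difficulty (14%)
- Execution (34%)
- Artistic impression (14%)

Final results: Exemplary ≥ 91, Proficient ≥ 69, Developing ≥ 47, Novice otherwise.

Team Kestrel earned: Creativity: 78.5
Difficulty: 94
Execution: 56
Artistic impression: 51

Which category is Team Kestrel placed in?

Weighted total:
  Creativity 78.5 × 0.38 = 29.83
  Difficulty 94 × 0.14 = 13.16
  Execution 56 × 0.34 = 19.04
  Artistic impression 51 × 0.14 = 7.14
Sum = 69.17
69.17 is ≥ 69 and < 91 → Proficient

Proficient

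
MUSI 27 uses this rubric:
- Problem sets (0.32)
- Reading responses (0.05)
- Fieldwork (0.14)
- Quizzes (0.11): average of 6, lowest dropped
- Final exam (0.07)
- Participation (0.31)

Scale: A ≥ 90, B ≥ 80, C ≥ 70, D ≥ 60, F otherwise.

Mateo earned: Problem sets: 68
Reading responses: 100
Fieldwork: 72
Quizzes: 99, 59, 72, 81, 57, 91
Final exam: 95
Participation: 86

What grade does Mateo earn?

Quizzes: drop 57 → average of remaining 5 = 402/5 = 80.4
Weighted total:
  Problem sets 68 × 0.32 = 21.76
  Reading responses 100 × 0.05 = 5
  Fieldwork 72 × 0.14 = 10.08
  Quizzes 80.4 × 0.11 = 8.844
  Final exam 95 × 0.07 = 6.65
  Participation 86 × 0.31 = 26.66
Sum = 78.994
78.994 is ≥ 70 and < 80 → C

C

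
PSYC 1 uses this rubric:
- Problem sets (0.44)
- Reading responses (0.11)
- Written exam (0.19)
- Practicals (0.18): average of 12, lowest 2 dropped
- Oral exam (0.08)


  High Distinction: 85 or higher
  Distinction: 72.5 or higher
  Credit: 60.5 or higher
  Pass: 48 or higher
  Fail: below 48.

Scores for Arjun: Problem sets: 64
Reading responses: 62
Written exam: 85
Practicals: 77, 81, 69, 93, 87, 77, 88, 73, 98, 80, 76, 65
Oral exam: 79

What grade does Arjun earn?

Practicals: drop 65, 69 → average of remaining 10 = 830/10 = 83
Weighted total:
  Problem sets 64 × 0.44 = 28.16
  Reading responses 62 × 0.11 = 6.82
  Written exam 85 × 0.19 = 16.15
  Practicals 83 × 0.18 = 14.94
  Oral exam 79 × 0.08 = 6.32
Sum = 72.39
72.39 is ≥ 60.5 and < 72.5 → Credit

Credit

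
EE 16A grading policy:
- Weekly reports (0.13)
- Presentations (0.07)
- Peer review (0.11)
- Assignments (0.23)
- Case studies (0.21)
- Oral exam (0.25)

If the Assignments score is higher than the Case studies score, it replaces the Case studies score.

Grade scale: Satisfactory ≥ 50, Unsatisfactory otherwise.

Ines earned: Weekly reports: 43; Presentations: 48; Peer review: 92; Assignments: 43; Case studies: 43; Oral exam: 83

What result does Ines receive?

Satisfactory

Assignments (43) ≤ Case studies (43), so Case studies stays at 43.
Weighted total:
  Weekly reports 43 × 0.13 = 5.59
  Presentations 48 × 0.07 = 3.36
  Peer review 92 × 0.11 = 10.12
  Assignments 43 × 0.23 = 9.89
  Case studies 43 × 0.21 = 9.03
  Oral exam 83 × 0.25 = 20.75
Sum = 58.74
58.74 ≥ 50 → Satisfactory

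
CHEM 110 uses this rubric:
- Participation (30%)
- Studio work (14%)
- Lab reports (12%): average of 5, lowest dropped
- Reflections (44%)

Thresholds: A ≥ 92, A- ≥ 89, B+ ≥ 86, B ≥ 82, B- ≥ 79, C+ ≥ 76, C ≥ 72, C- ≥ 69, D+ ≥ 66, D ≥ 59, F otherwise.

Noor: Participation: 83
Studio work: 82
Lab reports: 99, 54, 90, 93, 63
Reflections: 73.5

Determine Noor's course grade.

Lab reports: drop 54 → average of remaining 4 = 345/4 = 86.25
Weighted total:
  Participation 83 × 0.3 = 24.9
  Studio work 82 × 0.14 = 11.48
  Lab reports 86.25 × 0.12 = 10.35
  Reflections 73.5 × 0.44 = 32.34
Sum = 79.07
79.07 is ≥ 79 and < 82 → B-

B-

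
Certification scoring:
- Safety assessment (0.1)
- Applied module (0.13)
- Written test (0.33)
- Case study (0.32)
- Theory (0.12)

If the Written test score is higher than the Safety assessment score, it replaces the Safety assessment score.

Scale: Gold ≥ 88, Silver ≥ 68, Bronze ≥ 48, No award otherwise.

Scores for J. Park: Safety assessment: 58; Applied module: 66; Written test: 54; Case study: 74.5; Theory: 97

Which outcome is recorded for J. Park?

Written test (54) ≤ Safety assessment (58), so Safety assessment stays at 58.
Weighted total:
  Safety assessment 58 × 0.1 = 5.8
  Applied module 66 × 0.13 = 8.58
  Written test 54 × 0.33 = 17.82
  Case study 74.5 × 0.32 = 23.84
  Theory 97 × 0.12 = 11.64
Sum = 67.68
67.68 is ≥ 48 and < 68 → Bronze

Bronze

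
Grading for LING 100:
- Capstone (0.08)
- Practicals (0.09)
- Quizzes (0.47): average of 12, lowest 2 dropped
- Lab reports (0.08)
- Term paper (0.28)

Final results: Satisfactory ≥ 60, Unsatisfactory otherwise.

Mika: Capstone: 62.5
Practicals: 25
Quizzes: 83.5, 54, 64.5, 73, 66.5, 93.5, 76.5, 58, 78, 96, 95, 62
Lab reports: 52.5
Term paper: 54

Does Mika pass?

Satisfactory

Quizzes: drop 54, 58 → average of remaining 10 = 788.5/10 = 78.85
Weighted total:
  Capstone 62.5 × 0.08 = 5
  Practicals 25 × 0.09 = 2.25
  Quizzes 78.85 × 0.47 = 37.0595
  Lab reports 52.5 × 0.08 = 4.2
  Term paper 54 × 0.28 = 15.12
Sum = 63.6295
63.6295 ≥ 60 → Satisfactory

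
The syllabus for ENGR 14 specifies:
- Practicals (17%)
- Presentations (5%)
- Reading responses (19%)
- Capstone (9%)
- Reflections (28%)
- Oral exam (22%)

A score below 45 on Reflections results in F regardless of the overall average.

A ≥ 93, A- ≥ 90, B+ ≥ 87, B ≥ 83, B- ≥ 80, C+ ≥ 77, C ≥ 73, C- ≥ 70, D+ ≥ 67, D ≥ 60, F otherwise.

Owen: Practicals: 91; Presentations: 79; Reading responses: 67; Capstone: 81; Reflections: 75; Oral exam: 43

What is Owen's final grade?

D+

Reflections score 75 ≥ 45: minimum met.
Weighted total:
  Practicals 91 × 0.17 = 15.47
  Presentations 79 × 0.05 = 3.95
  Reading responses 67 × 0.19 = 12.73
  Capstone 81 × 0.09 = 7.29
  Reflections 75 × 0.28 = 21
  Oral exam 43 × 0.22 = 9.46
Sum = 69.9
69.9 is ≥ 67 and < 70 → D+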